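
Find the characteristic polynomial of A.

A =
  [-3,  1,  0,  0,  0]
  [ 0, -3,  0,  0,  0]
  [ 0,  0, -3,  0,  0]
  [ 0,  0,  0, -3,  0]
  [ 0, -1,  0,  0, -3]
x^5 + 15*x^4 + 90*x^3 + 270*x^2 + 405*x + 243

Expanding det(x·I − A) (e.g. by cofactor expansion or by noting that A is similar to its Jordan form J, which has the same characteristic polynomial as A) gives
  χ_A(x) = x^5 + 15*x^4 + 90*x^3 + 270*x^2 + 405*x + 243
which factors as (x + 3)^5. The eigenvalues (with algebraic multiplicities) are λ = -3 with multiplicity 5.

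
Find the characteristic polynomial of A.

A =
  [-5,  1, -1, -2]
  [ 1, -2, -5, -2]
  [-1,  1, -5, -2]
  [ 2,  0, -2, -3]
x^4 + 15*x^3 + 84*x^2 + 208*x + 192

Expanding det(x·I − A) (e.g. by cofactor expansion or by noting that A is similar to its Jordan form J, which has the same characteristic polynomial as A) gives
  χ_A(x) = x^4 + 15*x^3 + 84*x^2 + 208*x + 192
which factors as (x + 3)*(x + 4)^3. The eigenvalues (with algebraic multiplicities) are λ = -4 with multiplicity 3, λ = -3 with multiplicity 1.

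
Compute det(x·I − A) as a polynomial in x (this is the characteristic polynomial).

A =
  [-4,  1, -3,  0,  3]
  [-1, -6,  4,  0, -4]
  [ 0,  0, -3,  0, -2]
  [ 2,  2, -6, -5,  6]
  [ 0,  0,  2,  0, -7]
x^5 + 25*x^4 + 250*x^3 + 1250*x^2 + 3125*x + 3125

Expanding det(x·I − A) (e.g. by cofactor expansion or by noting that A is similar to its Jordan form J, which has the same characteristic polynomial as A) gives
  χ_A(x) = x^5 + 25*x^4 + 250*x^3 + 1250*x^2 + 3125*x + 3125
which factors as (x + 5)^5. The eigenvalues (with algebraic multiplicities) are λ = -5 with multiplicity 5.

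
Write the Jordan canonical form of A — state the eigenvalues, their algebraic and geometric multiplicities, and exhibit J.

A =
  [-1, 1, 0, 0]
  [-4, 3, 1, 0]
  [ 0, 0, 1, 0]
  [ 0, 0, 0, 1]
J_3(1) ⊕ J_1(1)

The characteristic polynomial is
  det(x·I − A) = x^4 - 4*x^3 + 6*x^2 - 4*x + 1 = (x - 1)^4

Eigenvalues and multiplicities (the geometric multiplicity of λ is n − rank(A − λI), which equals the number of Jordan blocks for λ):
  λ = 1: algebraic multiplicity = 4, geometric multiplicity = 2

Determining the block sizes for each eigenvalue:
  λ = 1: with am = 4 and gm = 2, the partition is not yet determined (e.g. several partitions of 4 into 2 parts exist). Let N = A − (1)·I. Computing rank(N^1) = 2, rank(N^2) = 1, rank(N^3) = 0; the number of blocks of size ≥ j is rank(N^{j−1}) − rank(N^j), giving [2, 1, 1]. So we have 1 block(s) of size 3, 1 block(s) of size 1 → block sizes [3, 1]

Assembling the blocks gives a Jordan form
J =
  [1, 1, 0, 0]
  [0, 1, 1, 0]
  [0, 0, 1, 0]
  [0, 0, 0, 1]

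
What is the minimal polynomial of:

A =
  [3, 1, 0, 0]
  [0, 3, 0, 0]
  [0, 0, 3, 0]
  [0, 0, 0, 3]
x^2 - 6*x + 9

The characteristic polynomial is χ_A(x) = (x - 3)^4, so the eigenvalues are known. The minimal polynomial is
  m_A(x) = Π_λ (x − λ)^{k_λ}
where k_λ is the size of the *largest* Jordan block for λ (equivalently, the smallest k with (A − λI)^k v = 0 for every generalised eigenvector v of λ).

  λ = 3: largest Jordan block has size 2, contributing (x − 3)^2

So m_A(x) = (x - 3)^2 = x^2 - 6*x + 9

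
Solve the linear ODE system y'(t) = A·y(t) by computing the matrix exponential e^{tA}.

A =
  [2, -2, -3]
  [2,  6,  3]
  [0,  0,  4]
e^{tA} =
  [-2*t*exp(4*t) + exp(4*t), -2*t*exp(4*t), -3*t*exp(4*t)]
  [2*t*exp(4*t), 2*t*exp(4*t) + exp(4*t), 3*t*exp(4*t)]
  [0, 0, exp(4*t)]

Strategy: write A = P · J · P⁻¹ where J is a Jordan canonical form, so e^{tA} = P · e^{tJ} · P⁻¹, and e^{tJ} can be computed block-by-block.

A has Jordan form
J =
  [4, 1, 0]
  [0, 4, 0]
  [0, 0, 4]
(up to reordering of blocks).

Per-block formulas:
  For a 2×2 Jordan block J_2(4): exp(t · J_2(4)) = e^(4t)·(I + t·N), where N is the 2×2 nilpotent shift.
  For a 1×1 block at λ = 4: exp(t · [4]) = [e^(4t)].

After assembling e^{tJ} and conjugating by P, we get:

e^{tA} =
  [-2*t*exp(4*t) + exp(4*t), -2*t*exp(4*t), -3*t*exp(4*t)]
  [2*t*exp(4*t), 2*t*exp(4*t) + exp(4*t), 3*t*exp(4*t)]
  [0, 0, exp(4*t)]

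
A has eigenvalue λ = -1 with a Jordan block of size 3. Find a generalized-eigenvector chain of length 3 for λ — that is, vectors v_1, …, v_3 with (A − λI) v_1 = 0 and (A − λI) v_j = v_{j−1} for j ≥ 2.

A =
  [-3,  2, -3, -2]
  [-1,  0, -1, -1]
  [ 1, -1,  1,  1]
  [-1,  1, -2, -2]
A Jordan chain for λ = -1 of length 3:
v_1 = (1, 1, 0, 0)ᵀ
v_2 = (-2, -1, 1, -1)ᵀ
v_3 = (1, 0, 0, 0)ᵀ

Let N = A − (-1)·I. We want v_3 with N^3 v_3 = 0 but N^2 v_3 ≠ 0; then v_{j-1} := N · v_j for j = 3, …, 2.

Pick v_3 = (1, 0, 0, 0)ᵀ.
Then v_2 = N · v_3 = (-2, -1, 1, -1)ᵀ.
Then v_1 = N · v_2 = (1, 1, 0, 0)ᵀ.

Sanity check: (A − (-1)·I) v_1 = (0, 0, 0, 0)ᵀ = 0. ✓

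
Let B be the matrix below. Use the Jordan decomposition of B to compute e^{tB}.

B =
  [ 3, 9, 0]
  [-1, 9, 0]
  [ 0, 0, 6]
e^{tB} =
  [-3*t*exp(6*t) + exp(6*t), 9*t*exp(6*t), 0]
  [-t*exp(6*t), 3*t*exp(6*t) + exp(6*t), 0]
  [0, 0, exp(6*t)]

Strategy: write B = P · J · P⁻¹ where J is a Jordan canonical form, so e^{tB} = P · e^{tJ} · P⁻¹, and e^{tJ} can be computed block-by-block.

B has Jordan form
J =
  [6, 1, 0]
  [0, 6, 0]
  [0, 0, 6]
(up to reordering of blocks).

Per-block formulas:
  For a 2×2 Jordan block J_2(6): exp(t · J_2(6)) = e^(6t)·(I + t·N), where N is the 2×2 nilpotent shift.
  For a 1×1 block at λ = 6: exp(t · [6]) = [e^(6t)].

After assembling e^{tJ} and conjugating by P, we get:

e^{tB} =
  [-3*t*exp(6*t) + exp(6*t), 9*t*exp(6*t), 0]
  [-t*exp(6*t), 3*t*exp(6*t) + exp(6*t), 0]
  [0, 0, exp(6*t)]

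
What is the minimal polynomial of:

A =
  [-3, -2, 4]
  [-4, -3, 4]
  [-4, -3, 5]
x^3 + x^2 - x - 1

The characteristic polynomial is χ_A(x) = (x - 1)*(x + 1)^2, so the eigenvalues are known. The minimal polynomial is
  m_A(x) = Π_λ (x − λ)^{k_λ}
where k_λ is the size of the *largest* Jordan block for λ (equivalently, the smallest k with (A − λI)^k v = 0 for every generalised eigenvector v of λ).

  λ = -1: largest Jordan block has size 2, contributing (x + 1)^2
  λ = 1: largest Jordan block has size 1, contributing (x − 1)

So m_A(x) = (x - 1)*(x + 1)^2 = x^3 + x^2 - x - 1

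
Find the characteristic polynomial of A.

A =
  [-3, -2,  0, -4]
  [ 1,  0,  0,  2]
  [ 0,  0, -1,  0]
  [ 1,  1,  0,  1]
x^4 + 3*x^3 + 3*x^2 + x

Expanding det(x·I − A) (e.g. by cofactor expansion or by noting that A is similar to its Jordan form J, which has the same characteristic polynomial as A) gives
  χ_A(x) = x^4 + 3*x^3 + 3*x^2 + x
which factors as x*(x + 1)^3. The eigenvalues (with algebraic multiplicities) are λ = -1 with multiplicity 3, λ = 0 with multiplicity 1.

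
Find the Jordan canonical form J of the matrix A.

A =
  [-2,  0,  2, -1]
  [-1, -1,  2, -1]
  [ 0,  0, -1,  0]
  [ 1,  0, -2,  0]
J_2(-1) ⊕ J_1(-1) ⊕ J_1(-1)

The characteristic polynomial is
  det(x·I − A) = x^4 + 4*x^3 + 6*x^2 + 4*x + 1 = (x + 1)^4

Eigenvalues and multiplicities (the geometric multiplicity of λ is n − rank(A − λI), which equals the number of Jordan blocks for λ):
  λ = -1: algebraic multiplicity = 4, geometric multiplicity = 3

Determining the block sizes for each eigenvalue:
  λ = -1: 3 blocks summing to 4 forces exactly one block of size 2 and the rest size 1 → block sizes [2, 1, 1]

Assembling the blocks gives a Jordan form
J =
  [-1,  1,  0,  0]
  [ 0, -1,  0,  0]
  [ 0,  0, -1,  0]
  [ 0,  0,  0, -1]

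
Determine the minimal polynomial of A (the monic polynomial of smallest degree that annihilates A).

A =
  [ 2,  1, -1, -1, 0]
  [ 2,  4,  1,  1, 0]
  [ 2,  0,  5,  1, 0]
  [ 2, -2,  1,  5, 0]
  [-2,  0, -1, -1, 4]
x^3 - 12*x^2 + 48*x - 64

The characteristic polynomial is χ_A(x) = (x - 4)^5, so the eigenvalues are known. The minimal polynomial is
  m_A(x) = Π_λ (x − λ)^{k_λ}
where k_λ is the size of the *largest* Jordan block for λ (equivalently, the smallest k with (A − λI)^k v = 0 for every generalised eigenvector v of λ).

  λ = 4: largest Jordan block has size 3, contributing (x − 4)^3

So m_A(x) = (x - 4)^3 = x^3 - 12*x^2 + 48*x - 64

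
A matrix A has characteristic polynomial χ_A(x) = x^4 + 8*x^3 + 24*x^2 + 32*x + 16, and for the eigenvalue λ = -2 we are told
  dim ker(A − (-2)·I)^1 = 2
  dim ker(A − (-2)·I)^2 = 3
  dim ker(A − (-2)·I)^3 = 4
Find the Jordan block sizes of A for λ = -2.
Block sizes for λ = -2: [3, 1]

From the dimensions of kernels of powers, the number of Jordan blocks of size at least j is d_j − d_{j−1} where d_j = dim ker(N^j) (with d_0 = 0). Computing the differences gives [2, 1, 1].
The number of blocks of size exactly k is (#blocks of size ≥ k) − (#blocks of size ≥ k + 1), so the partition is: 1 block(s) of size 1, 1 block(s) of size 3.
In nonincreasing order the block sizes are [3, 1].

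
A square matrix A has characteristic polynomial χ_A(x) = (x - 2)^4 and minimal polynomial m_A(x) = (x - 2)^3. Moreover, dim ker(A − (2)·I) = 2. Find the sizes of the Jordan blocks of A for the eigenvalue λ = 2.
Block sizes for λ = 2: [3, 1]

Step 1 — from the characteristic polynomial, algebraic multiplicity of λ = 2 is 4. From dim ker(A − (2)·I) = 2, there are exactly 2 Jordan blocks for λ = 2.
Step 2 — from the minimal polynomial, the factor (x − 2)^3 tells us the largest block for λ = 2 has size 3.
Step 3 — with total size 4, 2 blocks, and largest block 3, the block sizes (in nonincreasing order) are [3, 1].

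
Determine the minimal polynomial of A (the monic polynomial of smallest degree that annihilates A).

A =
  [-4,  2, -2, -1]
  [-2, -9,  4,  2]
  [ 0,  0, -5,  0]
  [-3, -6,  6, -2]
x^2 + 10*x + 25

The characteristic polynomial is χ_A(x) = (x + 5)^4, so the eigenvalues are known. The minimal polynomial is
  m_A(x) = Π_λ (x − λ)^{k_λ}
where k_λ is the size of the *largest* Jordan block for λ (equivalently, the smallest k with (A − λI)^k v = 0 for every generalised eigenvector v of λ).

  λ = -5: largest Jordan block has size 2, contributing (x + 5)^2

So m_A(x) = (x + 5)^2 = x^2 + 10*x + 25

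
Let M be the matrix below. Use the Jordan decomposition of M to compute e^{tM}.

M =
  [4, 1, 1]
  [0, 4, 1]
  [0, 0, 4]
e^{tM} =
  [exp(4*t), t*exp(4*t), t^2*exp(4*t)/2 + t*exp(4*t)]
  [0, exp(4*t), t*exp(4*t)]
  [0, 0, exp(4*t)]

Strategy: write M = P · J · P⁻¹ where J is a Jordan canonical form, so e^{tM} = P · e^{tJ} · P⁻¹, and e^{tJ} can be computed block-by-block.

M has Jordan form
J =
  [4, 1, 0]
  [0, 4, 1]
  [0, 0, 4]
(up to reordering of blocks).

Per-block formulas:
  For a 3×3 Jordan block J_3(4): exp(t · J_3(4)) = e^(4t)·(I + t·N + (t^2/2)·N^2), where N is the 3×3 nilpotent shift.

After assembling e^{tJ} and conjugating by P, we get:

e^{tM} =
  [exp(4*t), t*exp(4*t), t^2*exp(4*t)/2 + t*exp(4*t)]
  [0, exp(4*t), t*exp(4*t)]
  [0, 0, exp(4*t)]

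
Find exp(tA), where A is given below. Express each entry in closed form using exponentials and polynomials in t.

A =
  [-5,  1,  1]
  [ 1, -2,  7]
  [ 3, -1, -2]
e^{tA} =
  [4*t^2*exp(-3*t) - 2*t*exp(-3*t) + exp(-3*t), -t^2*exp(-3*t) + t*exp(-3*t), 3*t^2*exp(-3*t) + t*exp(-3*t)]
  [10*t^2*exp(-3*t) + t*exp(-3*t), -5*t^2*exp(-3*t)/2 + t*exp(-3*t) + exp(-3*t), 15*t^2*exp(-3*t)/2 + 7*t*exp(-3*t)]
  [-2*t^2*exp(-3*t) + 3*t*exp(-3*t), t^2*exp(-3*t)/2 - t*exp(-3*t), -3*t^2*exp(-3*t)/2 + t*exp(-3*t) + exp(-3*t)]

Strategy: write A = P · J · P⁻¹ where J is a Jordan canonical form, so e^{tA} = P · e^{tJ} · P⁻¹, and e^{tJ} can be computed block-by-block.

A has Jordan form
J =
  [-3,  1,  0]
  [ 0, -3,  1]
  [ 0,  0, -3]
(up to reordering of blocks).

Per-block formulas:
  For a 3×3 Jordan block J_3(-3): exp(t · J_3(-3)) = e^(-3t)·(I + t·N + (t^2/2)·N^2), where N is the 3×3 nilpotent shift.

After assembling e^{tJ} and conjugating by P, we get:

e^{tA} =
  [4*t^2*exp(-3*t) - 2*t*exp(-3*t) + exp(-3*t), -t^2*exp(-3*t) + t*exp(-3*t), 3*t^2*exp(-3*t) + t*exp(-3*t)]
  [10*t^2*exp(-3*t) + t*exp(-3*t), -5*t^2*exp(-3*t)/2 + t*exp(-3*t) + exp(-3*t), 15*t^2*exp(-3*t)/2 + 7*t*exp(-3*t)]
  [-2*t^2*exp(-3*t) + 3*t*exp(-3*t), t^2*exp(-3*t)/2 - t*exp(-3*t), -3*t^2*exp(-3*t)/2 + t*exp(-3*t) + exp(-3*t)]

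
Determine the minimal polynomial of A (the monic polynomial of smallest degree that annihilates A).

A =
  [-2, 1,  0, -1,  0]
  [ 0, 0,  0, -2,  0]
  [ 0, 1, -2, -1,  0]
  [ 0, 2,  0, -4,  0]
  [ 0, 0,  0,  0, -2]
x^2 + 4*x + 4

The characteristic polynomial is χ_A(x) = (x + 2)^5, so the eigenvalues are known. The minimal polynomial is
  m_A(x) = Π_λ (x − λ)^{k_λ}
where k_λ is the size of the *largest* Jordan block for λ (equivalently, the smallest k with (A − λI)^k v = 0 for every generalised eigenvector v of λ).

  λ = -2: largest Jordan block has size 2, contributing (x + 2)^2

So m_A(x) = (x + 2)^2 = x^2 + 4*x + 4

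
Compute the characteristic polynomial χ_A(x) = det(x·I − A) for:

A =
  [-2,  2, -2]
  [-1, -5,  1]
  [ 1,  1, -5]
x^3 + 12*x^2 + 48*x + 64

Expanding det(x·I − A) (e.g. by cofactor expansion or by noting that A is similar to its Jordan form J, which has the same characteristic polynomial as A) gives
  χ_A(x) = x^3 + 12*x^2 + 48*x + 64
which factors as (x + 4)^3. The eigenvalues (with algebraic multiplicities) are λ = -4 with multiplicity 3.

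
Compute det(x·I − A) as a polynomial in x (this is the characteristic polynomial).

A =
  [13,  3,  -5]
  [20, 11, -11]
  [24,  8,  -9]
x^3 - 15*x^2 + 75*x - 125

Expanding det(x·I − A) (e.g. by cofactor expansion or by noting that A is similar to its Jordan form J, which has the same characteristic polynomial as A) gives
  χ_A(x) = x^3 - 15*x^2 + 75*x - 125
which factors as (x - 5)^3. The eigenvalues (with algebraic multiplicities) are λ = 5 with multiplicity 3.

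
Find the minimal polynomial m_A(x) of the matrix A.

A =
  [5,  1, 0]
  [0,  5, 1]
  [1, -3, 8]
x^3 - 18*x^2 + 108*x - 216

The characteristic polynomial is χ_A(x) = (x - 6)^3, so the eigenvalues are known. The minimal polynomial is
  m_A(x) = Π_λ (x − λ)^{k_λ}
where k_λ is the size of the *largest* Jordan block for λ (equivalently, the smallest k with (A − λI)^k v = 0 for every generalised eigenvector v of λ).

  λ = 6: largest Jordan block has size 3, contributing (x − 6)^3

So m_A(x) = (x - 6)^3 = x^3 - 18*x^2 + 108*x - 216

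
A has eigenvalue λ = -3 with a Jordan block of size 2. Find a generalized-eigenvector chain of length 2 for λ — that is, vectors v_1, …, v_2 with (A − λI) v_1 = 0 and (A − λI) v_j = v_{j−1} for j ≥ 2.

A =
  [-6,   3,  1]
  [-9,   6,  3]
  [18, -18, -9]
A Jordan chain for λ = -3 of length 2:
v_1 = (-3, -9, 18)ᵀ
v_2 = (1, 0, 0)ᵀ

Let N = A − (-3)·I. We want v_2 with N^2 v_2 = 0 but N^1 v_2 ≠ 0; then v_{j-1} := N · v_j for j = 2, …, 2.

Pick v_2 = (1, 0, 0)ᵀ.
Then v_1 = N · v_2 = (-3, -9, 18)ᵀ.

Sanity check: (A − (-3)·I) v_1 = (0, 0, 0)ᵀ = 0. ✓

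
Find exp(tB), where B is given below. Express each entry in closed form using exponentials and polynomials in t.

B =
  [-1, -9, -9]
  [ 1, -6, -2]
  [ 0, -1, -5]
e^{tB} =
  [3*t*exp(-4*t) + exp(-4*t), -9*t*exp(-4*t), -9*t*exp(-4*t)]
  [t^2*exp(-4*t)/2 + t*exp(-4*t), -3*t^2*exp(-4*t)/2 - 2*t*exp(-4*t) + exp(-4*t), -3*t^2*exp(-4*t)/2 - 2*t*exp(-4*t)]
  [-t^2*exp(-4*t)/2, 3*t^2*exp(-4*t)/2 - t*exp(-4*t), 3*t^2*exp(-4*t)/2 - t*exp(-4*t) + exp(-4*t)]

Strategy: write B = P · J · P⁻¹ where J is a Jordan canonical form, so e^{tB} = P · e^{tJ} · P⁻¹, and e^{tJ} can be computed block-by-block.

B has Jordan form
J =
  [-4,  1,  0]
  [ 0, -4,  1]
  [ 0,  0, -4]
(up to reordering of blocks).

Per-block formulas:
  For a 3×3 Jordan block J_3(-4): exp(t · J_3(-4)) = e^(-4t)·(I + t·N + (t^2/2)·N^2), where N is the 3×3 nilpotent shift.

After assembling e^{tJ} and conjugating by P, we get:

e^{tB} =
  [3*t*exp(-4*t) + exp(-4*t), -9*t*exp(-4*t), -9*t*exp(-4*t)]
  [t^2*exp(-4*t)/2 + t*exp(-4*t), -3*t^2*exp(-4*t)/2 - 2*t*exp(-4*t) + exp(-4*t), -3*t^2*exp(-4*t)/2 - 2*t*exp(-4*t)]
  [-t^2*exp(-4*t)/2, 3*t^2*exp(-4*t)/2 - t*exp(-4*t), 3*t^2*exp(-4*t)/2 - t*exp(-4*t) + exp(-4*t)]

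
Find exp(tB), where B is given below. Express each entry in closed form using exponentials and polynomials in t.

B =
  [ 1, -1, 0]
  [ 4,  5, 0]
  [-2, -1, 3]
e^{tB} =
  [-2*t*exp(3*t) + exp(3*t), -t*exp(3*t), 0]
  [4*t*exp(3*t), 2*t*exp(3*t) + exp(3*t), 0]
  [-2*t*exp(3*t), -t*exp(3*t), exp(3*t)]

Strategy: write B = P · J · P⁻¹ where J is a Jordan canonical form, so e^{tB} = P · e^{tJ} · P⁻¹, and e^{tJ} can be computed block-by-block.

B has Jordan form
J =
  [3, 1, 0]
  [0, 3, 0]
  [0, 0, 3]
(up to reordering of blocks).

Per-block formulas:
  For a 1×1 block at λ = 3: exp(t · [3]) = [e^(3t)].
  For a 2×2 Jordan block J_2(3): exp(t · J_2(3)) = e^(3t)·(I + t·N), where N is the 2×2 nilpotent shift.

After assembling e^{tJ} and conjugating by P, we get:

e^{tB} =
  [-2*t*exp(3*t) + exp(3*t), -t*exp(3*t), 0]
  [4*t*exp(3*t), 2*t*exp(3*t) + exp(3*t), 0]
  [-2*t*exp(3*t), -t*exp(3*t), exp(3*t)]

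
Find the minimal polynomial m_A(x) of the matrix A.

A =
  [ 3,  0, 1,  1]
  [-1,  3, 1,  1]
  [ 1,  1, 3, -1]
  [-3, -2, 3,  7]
x^3 - 12*x^2 + 48*x - 64

The characteristic polynomial is χ_A(x) = (x - 4)^4, so the eigenvalues are known. The minimal polynomial is
  m_A(x) = Π_λ (x − λ)^{k_λ}
where k_λ is the size of the *largest* Jordan block for λ (equivalently, the smallest k with (A − λI)^k v = 0 for every generalised eigenvector v of λ).

  λ = 4: largest Jordan block has size 3, contributing (x − 4)^3

So m_A(x) = (x - 4)^3 = x^3 - 12*x^2 + 48*x - 64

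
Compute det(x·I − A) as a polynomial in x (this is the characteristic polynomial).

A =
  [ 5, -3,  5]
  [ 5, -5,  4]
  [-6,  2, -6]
x^3 + 6*x^2 + 12*x + 8

Expanding det(x·I − A) (e.g. by cofactor expansion or by noting that A is similar to its Jordan form J, which has the same characteristic polynomial as A) gives
  χ_A(x) = x^3 + 6*x^2 + 12*x + 8
which factors as (x + 2)^3. The eigenvalues (with algebraic multiplicities) are λ = -2 with multiplicity 3.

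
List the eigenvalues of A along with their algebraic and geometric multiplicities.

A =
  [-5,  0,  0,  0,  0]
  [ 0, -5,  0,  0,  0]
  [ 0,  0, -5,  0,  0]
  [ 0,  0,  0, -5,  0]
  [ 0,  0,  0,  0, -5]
λ = -5: alg = 5, geom = 5

Step 1 — factor the characteristic polynomial to read off the algebraic multiplicities:
  χ_A(x) = (x + 5)^5

Step 2 — compute geometric multiplicities via the rank-nullity identity g(λ) = n − rank(A − λI):
  rank(A − (-5)·I) = 0, so dim ker(A − (-5)·I) = n − 0 = 5

Summary:
  λ = -5: algebraic multiplicity = 5, geometric multiplicity = 5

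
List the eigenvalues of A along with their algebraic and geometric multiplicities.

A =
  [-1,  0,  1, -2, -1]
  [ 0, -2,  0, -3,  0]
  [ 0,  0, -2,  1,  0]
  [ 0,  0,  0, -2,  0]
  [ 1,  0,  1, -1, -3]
λ = -2: alg = 5, geom = 3

Step 1 — factor the characteristic polynomial to read off the algebraic multiplicities:
  χ_A(x) = (x + 2)^5

Step 2 — compute geometric multiplicities via the rank-nullity identity g(λ) = n − rank(A − λI):
  rank(A − (-2)·I) = 2, so dim ker(A − (-2)·I) = n − 2 = 3

Summary:
  λ = -2: algebraic multiplicity = 5, geometric multiplicity = 3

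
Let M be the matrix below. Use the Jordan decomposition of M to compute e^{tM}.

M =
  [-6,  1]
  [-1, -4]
e^{tM} =
  [-t*exp(-5*t) + exp(-5*t), t*exp(-5*t)]
  [-t*exp(-5*t), t*exp(-5*t) + exp(-5*t)]

Strategy: write M = P · J · P⁻¹ where J is a Jordan canonical form, so e^{tM} = P · e^{tJ} · P⁻¹, and e^{tJ} can be computed block-by-block.

M has Jordan form
J =
  [-5,  1]
  [ 0, -5]
(up to reordering of blocks).

Per-block formulas:
  For a 2×2 Jordan block J_2(-5): exp(t · J_2(-5)) = e^(-5t)·(I + t·N), where N is the 2×2 nilpotent shift.

After assembling e^{tJ} and conjugating by P, we get:

e^{tM} =
  [-t*exp(-5*t) + exp(-5*t), t*exp(-5*t)]
  [-t*exp(-5*t), t*exp(-5*t) + exp(-5*t)]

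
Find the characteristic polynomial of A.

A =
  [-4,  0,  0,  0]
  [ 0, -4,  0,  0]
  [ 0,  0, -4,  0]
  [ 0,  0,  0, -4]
x^4 + 16*x^3 + 96*x^2 + 256*x + 256

Expanding det(x·I − A) (e.g. by cofactor expansion or by noting that A is similar to its Jordan form J, which has the same characteristic polynomial as A) gives
  χ_A(x) = x^4 + 16*x^3 + 96*x^2 + 256*x + 256
which factors as (x + 4)^4. The eigenvalues (with algebraic multiplicities) are λ = -4 with multiplicity 4.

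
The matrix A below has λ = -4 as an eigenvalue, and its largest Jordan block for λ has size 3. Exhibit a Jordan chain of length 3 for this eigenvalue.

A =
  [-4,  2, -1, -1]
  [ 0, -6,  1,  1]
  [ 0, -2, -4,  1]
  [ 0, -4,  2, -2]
A Jordan chain for λ = -4 of length 3:
v_1 = (2, -2, 0, -4)ᵀ
v_2 = (2, -2, -2, -4)ᵀ
v_3 = (0, 1, 0, 0)ᵀ

Let N = A − (-4)·I. We want v_3 with N^3 v_3 = 0 but N^2 v_3 ≠ 0; then v_{j-1} := N · v_j for j = 3, …, 2.

Pick v_3 = (0, 1, 0, 0)ᵀ.
Then v_2 = N · v_3 = (2, -2, -2, -4)ᵀ.
Then v_1 = N · v_2 = (2, -2, 0, -4)ᵀ.

Sanity check: (A − (-4)·I) v_1 = (0, 0, 0, 0)ᵀ = 0. ✓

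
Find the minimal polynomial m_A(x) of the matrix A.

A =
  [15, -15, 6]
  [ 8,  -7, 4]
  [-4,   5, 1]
x^2 - 6*x + 9

The characteristic polynomial is χ_A(x) = (x - 3)^3, so the eigenvalues are known. The minimal polynomial is
  m_A(x) = Π_λ (x − λ)^{k_λ}
where k_λ is the size of the *largest* Jordan block for λ (equivalently, the smallest k with (A − λI)^k v = 0 for every generalised eigenvector v of λ).

  λ = 3: largest Jordan block has size 2, contributing (x − 3)^2

So m_A(x) = (x - 3)^2 = x^2 - 6*x + 9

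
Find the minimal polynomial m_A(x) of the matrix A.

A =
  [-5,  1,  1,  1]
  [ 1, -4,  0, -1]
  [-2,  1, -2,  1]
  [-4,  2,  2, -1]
x^3 + 9*x^2 + 27*x + 27

The characteristic polynomial is χ_A(x) = (x + 3)^4, so the eigenvalues are known. The minimal polynomial is
  m_A(x) = Π_λ (x − λ)^{k_λ}
where k_λ is the size of the *largest* Jordan block for λ (equivalently, the smallest k with (A − λI)^k v = 0 for every generalised eigenvector v of λ).

  λ = -3: largest Jordan block has size 3, contributing (x + 3)^3

So m_A(x) = (x + 3)^3 = x^3 + 9*x^2 + 27*x + 27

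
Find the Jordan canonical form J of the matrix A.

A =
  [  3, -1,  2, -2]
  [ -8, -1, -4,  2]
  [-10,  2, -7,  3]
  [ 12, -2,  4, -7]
J_2(-3) ⊕ J_2(-3)

The characteristic polynomial is
  det(x·I − A) = x^4 + 12*x^3 + 54*x^2 + 108*x + 81 = (x + 3)^4

Eigenvalues and multiplicities (the geometric multiplicity of λ is n − rank(A − λI), which equals the number of Jordan blocks for λ):
  λ = -3: algebraic multiplicity = 4, geometric multiplicity = 2

Determining the block sizes for each eigenvalue:
  λ = -3: with am = 4 and gm = 2, the partition is not yet determined (e.g. several partitions of 4 into 2 parts exist). Let N = A − (-3)·I. Computing rank(N^1) = 2, rank(N^2) = 0; the number of blocks of size ≥ j is rank(N^{j−1}) − rank(N^j), giving [2, 2]. So we have 2 block(s) of size 2 → block sizes [2, 2]

Assembling the blocks gives a Jordan form
J =
  [-3,  1,  0,  0]
  [ 0, -3,  0,  0]
  [ 0,  0, -3,  1]
  [ 0,  0,  0, -3]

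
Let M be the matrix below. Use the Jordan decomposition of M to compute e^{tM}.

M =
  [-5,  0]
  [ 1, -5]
e^{tM} =
  [exp(-5*t), 0]
  [t*exp(-5*t), exp(-5*t)]

Strategy: write M = P · J · P⁻¹ where J is a Jordan canonical form, so e^{tM} = P · e^{tJ} · P⁻¹, and e^{tJ} can be computed block-by-block.

M has Jordan form
J =
  [-5,  1]
  [ 0, -5]
(up to reordering of blocks).

Per-block formulas:
  For a 2×2 Jordan block J_2(-5): exp(t · J_2(-5)) = e^(-5t)·(I + t·N), where N is the 2×2 nilpotent shift.

After assembling e^{tJ} and conjugating by P, we get:

e^{tM} =
  [exp(-5*t), 0]
  [t*exp(-5*t), exp(-5*t)]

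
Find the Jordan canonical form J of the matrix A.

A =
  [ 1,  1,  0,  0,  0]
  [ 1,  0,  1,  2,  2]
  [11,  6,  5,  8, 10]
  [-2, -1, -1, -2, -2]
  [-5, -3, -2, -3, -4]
J_3(0) ⊕ J_2(0)

The characteristic polynomial is
  det(x·I − A) = x^5

Eigenvalues and multiplicities (the geometric multiplicity of λ is n − rank(A − λI), which equals the number of Jordan blocks for λ):
  λ = 0: algebraic multiplicity = 5, geometric multiplicity = 2

Determining the block sizes for each eigenvalue:
  λ = 0: with am = 5 and gm = 2, the partition is not yet determined (e.g. several partitions of 5 into 2 parts exist). Let N = A − (0)·I. Computing rank(N^1) = 3, rank(N^2) = 1, rank(N^3) = 0; the number of blocks of size ≥ j is rank(N^{j−1}) − rank(N^j), giving [2, 2, 1]. So we have 1 block(s) of size 3, 1 block(s) of size 2 → block sizes [3, 2]

Assembling the blocks gives a Jordan form
J =
  [0, 1, 0, 0, 0]
  [0, 0, 1, 0, 0]
  [0, 0, 0, 0, 0]
  [0, 0, 0, 0, 1]
  [0, 0, 0, 0, 0]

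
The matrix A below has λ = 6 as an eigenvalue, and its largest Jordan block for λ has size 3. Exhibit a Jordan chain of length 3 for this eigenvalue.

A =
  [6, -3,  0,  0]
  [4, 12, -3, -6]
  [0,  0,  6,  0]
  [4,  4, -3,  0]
A Jordan chain for λ = 6 of length 3:
v_1 = (-12, 0, 0, -8)ᵀ
v_2 = (0, 4, 0, 4)ᵀ
v_3 = (1, 0, 0, 0)ᵀ

Let N = A − (6)·I. We want v_3 with N^3 v_3 = 0 but N^2 v_3 ≠ 0; then v_{j-1} := N · v_j for j = 3, …, 2.

Pick v_3 = (1, 0, 0, 0)ᵀ.
Then v_2 = N · v_3 = (0, 4, 0, 4)ᵀ.
Then v_1 = N · v_2 = (-12, 0, 0, -8)ᵀ.

Sanity check: (A − (6)·I) v_1 = (0, 0, 0, 0)ᵀ = 0. ✓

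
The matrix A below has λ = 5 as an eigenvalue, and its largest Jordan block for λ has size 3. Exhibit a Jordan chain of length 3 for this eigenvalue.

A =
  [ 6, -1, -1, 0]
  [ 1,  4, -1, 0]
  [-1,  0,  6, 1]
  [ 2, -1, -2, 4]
A Jordan chain for λ = 5 of length 3:
v_1 = (1, 1, 0, 1)ᵀ
v_2 = (1, 1, -1, 2)ᵀ
v_3 = (1, 0, 0, 0)ᵀ

Let N = A − (5)·I. We want v_3 with N^3 v_3 = 0 but N^2 v_3 ≠ 0; then v_{j-1} := N · v_j for j = 3, …, 2.

Pick v_3 = (1, 0, 0, 0)ᵀ.
Then v_2 = N · v_3 = (1, 1, -1, 2)ᵀ.
Then v_1 = N · v_2 = (1, 1, 0, 1)ᵀ.

Sanity check: (A − (5)·I) v_1 = (0, 0, 0, 0)ᵀ = 0. ✓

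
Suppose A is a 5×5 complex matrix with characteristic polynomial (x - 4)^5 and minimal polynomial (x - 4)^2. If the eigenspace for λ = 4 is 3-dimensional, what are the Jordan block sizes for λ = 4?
Block sizes for λ = 4: [2, 2, 1]

Step 1 — from the characteristic polynomial, algebraic multiplicity of λ = 4 is 5. From dim ker(A − (4)·I) = 3, there are exactly 3 Jordan blocks for λ = 4.
Step 2 — from the minimal polynomial, the factor (x − 4)^2 tells us the largest block for λ = 4 has size 2.
Step 3 — with total size 5, 3 blocks, and largest block 2, the block sizes (in nonincreasing order) are [2, 2, 1].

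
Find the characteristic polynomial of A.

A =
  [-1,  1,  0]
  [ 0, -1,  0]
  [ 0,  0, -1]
x^3 + 3*x^2 + 3*x + 1

Expanding det(x·I − A) (e.g. by cofactor expansion or by noting that A is similar to its Jordan form J, which has the same characteristic polynomial as A) gives
  χ_A(x) = x^3 + 3*x^2 + 3*x + 1
which factors as (x + 1)^3. The eigenvalues (with algebraic multiplicities) are λ = -1 with multiplicity 3.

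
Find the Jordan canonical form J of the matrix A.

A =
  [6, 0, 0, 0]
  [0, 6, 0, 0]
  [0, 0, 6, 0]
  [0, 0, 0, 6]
J_1(6) ⊕ J_1(6) ⊕ J_1(6) ⊕ J_1(6)

The characteristic polynomial is
  det(x·I − A) = x^4 - 24*x^3 + 216*x^2 - 864*x + 1296 = (x - 6)^4

Eigenvalues and multiplicities (the geometric multiplicity of λ is n − rank(A − λI), which equals the number of Jordan blocks for λ):
  λ = 6: algebraic multiplicity = 4, geometric multiplicity = 4

Determining the block sizes for each eigenvalue:
  λ = 6: gm = am = 4, so every block has size 1 → block sizes [1, 1, 1, 1]

Assembling the blocks gives a Jordan form
J =
  [6, 0, 0, 0]
  [0, 6, 0, 0]
  [0, 0, 6, 0]
  [0, 0, 0, 6]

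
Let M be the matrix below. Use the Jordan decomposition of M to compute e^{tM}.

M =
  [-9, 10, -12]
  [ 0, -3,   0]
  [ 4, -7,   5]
e^{tM} =
  [-3*exp(-t) + 4*exp(-3*t), -2*t*exp(-3*t) + 6*exp(-t) - 6*exp(-3*t), -6*exp(-t) + 6*exp(-3*t)]
  [0, exp(-3*t), 0]
  [2*exp(-t) - 2*exp(-3*t), t*exp(-3*t) - 4*exp(-t) + 4*exp(-3*t), 4*exp(-t) - 3*exp(-3*t)]

Strategy: write M = P · J · P⁻¹ where J is a Jordan canonical form, so e^{tM} = P · e^{tJ} · P⁻¹, and e^{tJ} can be computed block-by-block.

M has Jordan form
J =
  [-3,  1,  0]
  [ 0, -3,  0]
  [ 0,  0, -1]
(up to reordering of blocks).

Per-block formulas:
  For a 2×2 Jordan block J_2(-3): exp(t · J_2(-3)) = e^(-3t)·(I + t·N), where N is the 2×2 nilpotent shift.
  For a 1×1 block at λ = -1: exp(t · [-1]) = [e^(-1t)].

After assembling e^{tJ} and conjugating by P, we get:

e^{tM} =
  [-3*exp(-t) + 4*exp(-3*t), -2*t*exp(-3*t) + 6*exp(-t) - 6*exp(-3*t), -6*exp(-t) + 6*exp(-3*t)]
  [0, exp(-3*t), 0]
  [2*exp(-t) - 2*exp(-3*t), t*exp(-3*t) - 4*exp(-t) + 4*exp(-3*t), 4*exp(-t) - 3*exp(-3*t)]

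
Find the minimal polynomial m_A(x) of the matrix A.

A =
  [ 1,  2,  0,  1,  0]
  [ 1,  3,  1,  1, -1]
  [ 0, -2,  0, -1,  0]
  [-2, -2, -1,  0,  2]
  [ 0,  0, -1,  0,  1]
x^3 - 3*x^2 + 3*x - 1

The characteristic polynomial is χ_A(x) = (x - 1)^5, so the eigenvalues are known. The minimal polynomial is
  m_A(x) = Π_λ (x − λ)^{k_λ}
where k_λ is the size of the *largest* Jordan block for λ (equivalently, the smallest k with (A − λI)^k v = 0 for every generalised eigenvector v of λ).

  λ = 1: largest Jordan block has size 3, contributing (x − 1)^3

So m_A(x) = (x - 1)^3 = x^3 - 3*x^2 + 3*x - 1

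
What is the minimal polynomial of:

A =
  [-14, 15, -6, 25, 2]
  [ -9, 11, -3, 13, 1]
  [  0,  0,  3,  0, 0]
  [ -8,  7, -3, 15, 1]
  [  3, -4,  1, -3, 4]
x^4 - 16*x^3 + 94*x^2 - 240*x + 225

The characteristic polynomial is χ_A(x) = (x - 5)^2*(x - 3)^3, so the eigenvalues are known. The minimal polynomial is
  m_A(x) = Π_λ (x − λ)^{k_λ}
where k_λ is the size of the *largest* Jordan block for λ (equivalently, the smallest k with (A − λI)^k v = 0 for every generalised eigenvector v of λ).

  λ = 3: largest Jordan block has size 2, contributing (x − 3)^2
  λ = 5: largest Jordan block has size 2, contributing (x − 5)^2

So m_A(x) = (x - 5)^2*(x - 3)^2 = x^4 - 16*x^3 + 94*x^2 - 240*x + 225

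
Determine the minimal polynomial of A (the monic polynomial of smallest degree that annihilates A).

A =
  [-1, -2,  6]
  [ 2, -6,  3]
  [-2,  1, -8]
x^2 + 10*x + 25

The characteristic polynomial is χ_A(x) = (x + 5)^3, so the eigenvalues are known. The minimal polynomial is
  m_A(x) = Π_λ (x − λ)^{k_λ}
where k_λ is the size of the *largest* Jordan block for λ (equivalently, the smallest k with (A − λI)^k v = 0 for every generalised eigenvector v of λ).

  λ = -5: largest Jordan block has size 2, contributing (x + 5)^2

So m_A(x) = (x + 5)^2 = x^2 + 10*x + 25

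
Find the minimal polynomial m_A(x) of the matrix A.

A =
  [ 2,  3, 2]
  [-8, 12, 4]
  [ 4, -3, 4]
x^2 - 12*x + 36

The characteristic polynomial is χ_A(x) = (x - 6)^3, so the eigenvalues are known. The minimal polynomial is
  m_A(x) = Π_λ (x − λ)^{k_λ}
where k_λ is the size of the *largest* Jordan block for λ (equivalently, the smallest k with (A − λI)^k v = 0 for every generalised eigenvector v of λ).

  λ = 6: largest Jordan block has size 2, contributing (x − 6)^2

So m_A(x) = (x - 6)^2 = x^2 - 12*x + 36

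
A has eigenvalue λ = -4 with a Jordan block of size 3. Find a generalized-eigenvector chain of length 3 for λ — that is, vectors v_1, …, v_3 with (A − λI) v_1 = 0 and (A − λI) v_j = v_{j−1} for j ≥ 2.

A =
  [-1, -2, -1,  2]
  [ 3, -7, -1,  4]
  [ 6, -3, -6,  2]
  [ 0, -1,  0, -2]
A Jordan chain for λ = -4 of length 3:
v_1 = (-3, -6, -3, -3)ᵀ
v_2 = (3, 3, 6, 0)ᵀ
v_3 = (1, 0, 0, 0)ᵀ

Let N = A − (-4)·I. We want v_3 with N^3 v_3 = 0 but N^2 v_3 ≠ 0; then v_{j-1} := N · v_j for j = 3, …, 2.

Pick v_3 = (1, 0, 0, 0)ᵀ.
Then v_2 = N · v_3 = (3, 3, 6, 0)ᵀ.
Then v_1 = N · v_2 = (-3, -6, -3, -3)ᵀ.

Sanity check: (A − (-4)·I) v_1 = (0, 0, 0, 0)ᵀ = 0. ✓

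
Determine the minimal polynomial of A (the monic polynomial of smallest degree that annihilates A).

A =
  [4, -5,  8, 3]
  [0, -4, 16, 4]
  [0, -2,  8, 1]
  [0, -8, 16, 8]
x^2 - 8*x + 16

The characteristic polynomial is χ_A(x) = (x - 4)^4, so the eigenvalues are known. The minimal polynomial is
  m_A(x) = Π_λ (x − λ)^{k_λ}
where k_λ is the size of the *largest* Jordan block for λ (equivalently, the smallest k with (A − λI)^k v = 0 for every generalised eigenvector v of λ).

  λ = 4: largest Jordan block has size 2, contributing (x − 4)^2

So m_A(x) = (x - 4)^2 = x^2 - 8*x + 16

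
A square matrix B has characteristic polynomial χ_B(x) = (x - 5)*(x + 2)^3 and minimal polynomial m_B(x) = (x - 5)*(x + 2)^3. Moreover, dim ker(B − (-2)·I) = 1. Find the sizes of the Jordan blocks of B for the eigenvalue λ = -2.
Block sizes for λ = -2: [3]

Step 1 — from the characteristic polynomial, algebraic multiplicity of λ = -2 is 3. From dim ker(B − (-2)·I) = 1, there are exactly 1 Jordan blocks for λ = -2.
Step 2 — from the minimal polynomial, the factor (x + 2)^3 tells us the largest block for λ = -2 has size 3.
Step 3 — with total size 3, 1 blocks, and largest block 3, the block sizes (in nonincreasing order) are [3].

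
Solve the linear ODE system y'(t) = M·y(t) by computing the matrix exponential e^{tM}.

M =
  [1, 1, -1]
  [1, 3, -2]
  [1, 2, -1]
e^{tM} =
  [exp(t), t*exp(t), -t*exp(t)]
  [t*exp(t), t^2*exp(t)/2 + 2*t*exp(t) + exp(t), -t^2*exp(t)/2 - 2*t*exp(t)]
  [t*exp(t), t^2*exp(t)/2 + 2*t*exp(t), -t^2*exp(t)/2 - 2*t*exp(t) + exp(t)]

Strategy: write M = P · J · P⁻¹ where J is a Jordan canonical form, so e^{tM} = P · e^{tJ} · P⁻¹, and e^{tJ} can be computed block-by-block.

M has Jordan form
J =
  [1, 1, 0]
  [0, 1, 1]
  [0, 0, 1]
(up to reordering of blocks).

Per-block formulas:
  For a 3×3 Jordan block J_3(1): exp(t · J_3(1)) = e^(1t)·(I + t·N + (t^2/2)·N^2), where N is the 3×3 nilpotent shift.

After assembling e^{tJ} and conjugating by P, we get:

e^{tM} =
  [exp(t), t*exp(t), -t*exp(t)]
  [t*exp(t), t^2*exp(t)/2 + 2*t*exp(t) + exp(t), -t^2*exp(t)/2 - 2*t*exp(t)]
  [t*exp(t), t^2*exp(t)/2 + 2*t*exp(t), -t^2*exp(t)/2 - 2*t*exp(t) + exp(t)]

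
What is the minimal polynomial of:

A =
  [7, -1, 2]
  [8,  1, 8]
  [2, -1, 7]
x^2 - 10*x + 25

The characteristic polynomial is χ_A(x) = (x - 5)^3, so the eigenvalues are known. The minimal polynomial is
  m_A(x) = Π_λ (x − λ)^{k_λ}
where k_λ is the size of the *largest* Jordan block for λ (equivalently, the smallest k with (A − λI)^k v = 0 for every generalised eigenvector v of λ).

  λ = 5: largest Jordan block has size 2, contributing (x − 5)^2

So m_A(x) = (x - 5)^2 = x^2 - 10*x + 25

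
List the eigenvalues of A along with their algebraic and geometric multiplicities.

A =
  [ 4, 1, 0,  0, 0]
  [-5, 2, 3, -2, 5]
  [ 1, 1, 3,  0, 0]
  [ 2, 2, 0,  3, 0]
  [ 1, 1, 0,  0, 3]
λ = 3: alg = 5, geom = 3

Step 1 — factor the characteristic polynomial to read off the algebraic multiplicities:
  χ_A(x) = (x - 3)^5

Step 2 — compute geometric multiplicities via the rank-nullity identity g(λ) = n − rank(A − λI):
  rank(A − (3)·I) = 2, so dim ker(A − (3)·I) = n − 2 = 3

Summary:
  λ = 3: algebraic multiplicity = 5, geometric multiplicity = 3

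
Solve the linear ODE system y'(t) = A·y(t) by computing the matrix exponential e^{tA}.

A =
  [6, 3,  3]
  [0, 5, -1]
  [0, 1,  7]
e^{tA} =
  [exp(6*t), 3*t*exp(6*t), 3*t*exp(6*t)]
  [0, -t*exp(6*t) + exp(6*t), -t*exp(6*t)]
  [0, t*exp(6*t), t*exp(6*t) + exp(6*t)]

Strategy: write A = P · J · P⁻¹ where J is a Jordan canonical form, so e^{tA} = P · e^{tJ} · P⁻¹, and e^{tJ} can be computed block-by-block.

A has Jordan form
J =
  [6, 1, 0]
  [0, 6, 0]
  [0, 0, 6]
(up to reordering of blocks).

Per-block formulas:
  For a 1×1 block at λ = 6: exp(t · [6]) = [e^(6t)].
  For a 2×2 Jordan block J_2(6): exp(t · J_2(6)) = e^(6t)·(I + t·N), where N is the 2×2 nilpotent shift.

After assembling e^{tJ} and conjugating by P, we get:

e^{tA} =
  [exp(6*t), 3*t*exp(6*t), 3*t*exp(6*t)]
  [0, -t*exp(6*t) + exp(6*t), -t*exp(6*t)]
  [0, t*exp(6*t), t*exp(6*t) + exp(6*t)]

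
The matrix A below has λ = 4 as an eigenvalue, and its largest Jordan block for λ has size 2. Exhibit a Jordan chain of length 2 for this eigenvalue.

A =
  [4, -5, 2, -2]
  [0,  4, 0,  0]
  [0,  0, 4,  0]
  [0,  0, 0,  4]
A Jordan chain for λ = 4 of length 2:
v_1 = (-5, 0, 0, 0)ᵀ
v_2 = (0, 1, 0, 0)ᵀ

Let N = A − (4)·I. We want v_2 with N^2 v_2 = 0 but N^1 v_2 ≠ 0; then v_{j-1} := N · v_j for j = 2, …, 2.

Pick v_2 = (0, 1, 0, 0)ᵀ.
Then v_1 = N · v_2 = (-5, 0, 0, 0)ᵀ.

Sanity check: (A − (4)·I) v_1 = (0, 0, 0, 0)ᵀ = 0. ✓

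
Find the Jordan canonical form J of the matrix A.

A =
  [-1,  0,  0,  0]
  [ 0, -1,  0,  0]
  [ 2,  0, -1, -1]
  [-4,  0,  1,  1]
J_1(-1) ⊕ J_1(-1) ⊕ J_2(0)

The characteristic polynomial is
  det(x·I − A) = x^4 + 2*x^3 + x^2 = x^2*(x + 1)^2

Eigenvalues and multiplicities (the geometric multiplicity of λ is n − rank(A − λI), which equals the number of Jordan blocks for λ):
  λ = -1: algebraic multiplicity = 2, geometric multiplicity = 2
  λ = 0: algebraic multiplicity = 2, geometric multiplicity = 1

Determining the block sizes for each eigenvalue:
  λ = -1: gm = am = 2, so every block has size 1 → block sizes [1, 1]
  λ = 0: one block (gm = 1), so the single block has size am = 2 → block sizes [2]

Assembling the blocks gives a Jordan form
J =
  [-1,  0, 0, 0]
  [ 0, -1, 0, 0]
  [ 0,  0, 0, 1]
  [ 0,  0, 0, 0]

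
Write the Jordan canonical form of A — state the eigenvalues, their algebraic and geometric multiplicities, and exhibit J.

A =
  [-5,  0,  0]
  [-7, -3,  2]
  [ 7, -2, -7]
J_2(-5) ⊕ J_1(-5)

The characteristic polynomial is
  det(x·I − A) = x^3 + 15*x^2 + 75*x + 125 = (x + 5)^3

Eigenvalues and multiplicities (the geometric multiplicity of λ is n − rank(A − λI), which equals the number of Jordan blocks for λ):
  λ = -5: algebraic multiplicity = 3, geometric multiplicity = 2

Determining the block sizes for each eigenvalue:
  λ = -5: 2 blocks summing to 3 forces exactly one block of size 2 and the rest size 1 → block sizes [2, 1]

Assembling the blocks gives a Jordan form
J =
  [-5,  1,  0]
  [ 0, -5,  0]
  [ 0,  0, -5]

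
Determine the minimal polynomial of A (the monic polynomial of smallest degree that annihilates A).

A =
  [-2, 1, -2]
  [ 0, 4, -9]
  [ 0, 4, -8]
x^3 + 6*x^2 + 12*x + 8

The characteristic polynomial is χ_A(x) = (x + 2)^3, so the eigenvalues are known. The minimal polynomial is
  m_A(x) = Π_λ (x − λ)^{k_λ}
where k_λ is the size of the *largest* Jordan block for λ (equivalently, the smallest k with (A − λI)^k v = 0 for every generalised eigenvector v of λ).

  λ = -2: largest Jordan block has size 3, contributing (x + 2)^3

So m_A(x) = (x + 2)^3 = x^3 + 6*x^2 + 12*x + 8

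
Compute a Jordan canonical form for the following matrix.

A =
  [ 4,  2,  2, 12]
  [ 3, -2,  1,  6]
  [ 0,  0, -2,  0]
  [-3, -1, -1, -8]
J_3(-2) ⊕ J_1(-2)

The characteristic polynomial is
  det(x·I − A) = x^4 + 8*x^3 + 24*x^2 + 32*x + 16 = (x + 2)^4

Eigenvalues and multiplicities (the geometric multiplicity of λ is n − rank(A − λI), which equals the number of Jordan blocks for λ):
  λ = -2: algebraic multiplicity = 4, geometric multiplicity = 2

Determining the block sizes for each eigenvalue:
  λ = -2: with am = 4 and gm = 2, the partition is not yet determined (e.g. several partitions of 4 into 2 parts exist). Let N = A − (-2)·I. Computing rank(N^1) = 2, rank(N^2) = 1, rank(N^3) = 0; the number of blocks of size ≥ j is rank(N^{j−1}) − rank(N^j), giving [2, 1, 1]. So we have 1 block(s) of size 3, 1 block(s) of size 1 → block sizes [3, 1]

Assembling the blocks gives a Jordan form
J =
  [-2,  1,  0,  0]
  [ 0, -2,  1,  0]
  [ 0,  0, -2,  0]
  [ 0,  0,  0, -2]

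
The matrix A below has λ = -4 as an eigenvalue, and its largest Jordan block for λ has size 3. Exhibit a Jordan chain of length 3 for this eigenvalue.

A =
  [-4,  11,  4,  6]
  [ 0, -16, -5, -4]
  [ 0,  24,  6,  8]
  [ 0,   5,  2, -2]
A Jordan chain for λ = -4 of length 3:
v_1 = (-6, 4, -8, -2)ᵀ
v_2 = (11, -12, 24, 5)ᵀ
v_3 = (0, 1, 0, 0)ᵀ

Let N = A − (-4)·I. We want v_3 with N^3 v_3 = 0 but N^2 v_3 ≠ 0; then v_{j-1} := N · v_j for j = 3, …, 2.

Pick v_3 = (0, 1, 0, 0)ᵀ.
Then v_2 = N · v_3 = (11, -12, 24, 5)ᵀ.
Then v_1 = N · v_2 = (-6, 4, -8, -2)ᵀ.

Sanity check: (A − (-4)·I) v_1 = (0, 0, 0, 0)ᵀ = 0. ✓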